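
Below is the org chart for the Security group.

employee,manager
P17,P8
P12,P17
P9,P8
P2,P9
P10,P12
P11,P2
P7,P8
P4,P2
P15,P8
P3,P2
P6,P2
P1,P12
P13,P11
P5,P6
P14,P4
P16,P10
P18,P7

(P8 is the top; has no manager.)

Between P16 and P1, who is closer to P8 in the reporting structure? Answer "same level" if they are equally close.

P16 is 4 levels below P8; P1 is 3. P1 is higher.

P1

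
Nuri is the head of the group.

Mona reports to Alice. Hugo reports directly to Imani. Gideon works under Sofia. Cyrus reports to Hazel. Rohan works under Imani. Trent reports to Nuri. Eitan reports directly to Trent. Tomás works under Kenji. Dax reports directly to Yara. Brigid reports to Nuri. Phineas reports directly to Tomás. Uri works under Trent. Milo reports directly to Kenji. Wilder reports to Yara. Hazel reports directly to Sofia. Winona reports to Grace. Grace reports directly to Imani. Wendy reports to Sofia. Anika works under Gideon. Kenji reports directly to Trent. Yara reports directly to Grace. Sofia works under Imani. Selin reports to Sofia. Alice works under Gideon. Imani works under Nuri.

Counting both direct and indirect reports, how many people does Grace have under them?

Grace directly manages Winona, Yara. Winona has no reports. Under Yara: Dax, Wilder (2). So Grace's organization is 2 direct reports plus everyone under them: 1 + 3 = 4.

4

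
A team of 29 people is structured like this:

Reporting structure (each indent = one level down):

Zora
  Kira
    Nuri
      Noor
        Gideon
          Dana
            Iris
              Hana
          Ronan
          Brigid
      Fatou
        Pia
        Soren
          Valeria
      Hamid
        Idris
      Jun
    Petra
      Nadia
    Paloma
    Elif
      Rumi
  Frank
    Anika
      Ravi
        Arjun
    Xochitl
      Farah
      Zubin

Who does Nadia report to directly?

Nadia reports directly to Petra.

Petra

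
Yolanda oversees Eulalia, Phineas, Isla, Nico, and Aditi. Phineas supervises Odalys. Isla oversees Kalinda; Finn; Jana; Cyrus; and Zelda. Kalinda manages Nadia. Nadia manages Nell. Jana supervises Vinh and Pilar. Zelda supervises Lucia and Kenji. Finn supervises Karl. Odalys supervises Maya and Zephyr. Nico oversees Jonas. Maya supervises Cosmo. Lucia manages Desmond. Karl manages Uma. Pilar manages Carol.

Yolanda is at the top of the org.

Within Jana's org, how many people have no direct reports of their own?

The people in Jana's organization with no one reporting to them are Carol, Vinh. That is 2.

2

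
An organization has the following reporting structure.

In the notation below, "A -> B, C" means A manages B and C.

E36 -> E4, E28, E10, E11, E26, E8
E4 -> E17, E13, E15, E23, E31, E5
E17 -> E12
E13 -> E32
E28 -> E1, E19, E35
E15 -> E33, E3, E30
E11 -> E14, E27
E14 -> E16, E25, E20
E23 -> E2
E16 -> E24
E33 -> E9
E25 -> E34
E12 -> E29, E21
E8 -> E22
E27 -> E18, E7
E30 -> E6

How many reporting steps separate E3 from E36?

Chain from E3 up to E36: E3 → E15 → E4 → E36. That is 3 steps up, so E3 is 3 levels below E36.

3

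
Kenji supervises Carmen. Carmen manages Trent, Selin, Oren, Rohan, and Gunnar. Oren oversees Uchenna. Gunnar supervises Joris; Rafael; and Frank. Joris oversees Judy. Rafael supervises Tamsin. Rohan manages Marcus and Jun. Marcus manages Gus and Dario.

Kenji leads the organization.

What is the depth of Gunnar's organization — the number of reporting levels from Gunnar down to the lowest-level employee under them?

The longest chain under Gunnar runs Gunnar → Rafael → Tamsin, which is 2 levels below Gunnar.

2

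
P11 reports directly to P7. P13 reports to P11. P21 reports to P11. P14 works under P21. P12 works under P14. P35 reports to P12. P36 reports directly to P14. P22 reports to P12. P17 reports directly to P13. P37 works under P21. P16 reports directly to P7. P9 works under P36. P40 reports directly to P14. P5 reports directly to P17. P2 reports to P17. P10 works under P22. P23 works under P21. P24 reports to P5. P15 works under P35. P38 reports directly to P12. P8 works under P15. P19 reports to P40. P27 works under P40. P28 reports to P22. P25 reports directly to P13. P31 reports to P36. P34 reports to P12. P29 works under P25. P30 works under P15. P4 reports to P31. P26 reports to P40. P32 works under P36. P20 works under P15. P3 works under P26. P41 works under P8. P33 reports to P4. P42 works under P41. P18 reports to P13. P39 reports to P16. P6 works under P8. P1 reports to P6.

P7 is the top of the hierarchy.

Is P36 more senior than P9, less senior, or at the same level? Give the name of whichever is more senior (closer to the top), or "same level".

P36

P36 is 4 levels below P7; P9 is 5. P36 is higher.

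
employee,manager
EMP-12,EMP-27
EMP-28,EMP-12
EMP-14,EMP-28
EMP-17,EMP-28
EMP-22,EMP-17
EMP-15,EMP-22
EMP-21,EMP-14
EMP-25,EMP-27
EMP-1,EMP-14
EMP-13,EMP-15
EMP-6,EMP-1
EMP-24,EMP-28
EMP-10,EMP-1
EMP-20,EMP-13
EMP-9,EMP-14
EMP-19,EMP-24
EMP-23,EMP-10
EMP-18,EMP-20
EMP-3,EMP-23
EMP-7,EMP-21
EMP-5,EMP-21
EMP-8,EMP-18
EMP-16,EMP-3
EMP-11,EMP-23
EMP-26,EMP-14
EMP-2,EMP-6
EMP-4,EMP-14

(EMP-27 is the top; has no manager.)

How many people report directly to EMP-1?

2

EMP-1 directly manages EMP-6, EMP-10. That is 2 direct reports.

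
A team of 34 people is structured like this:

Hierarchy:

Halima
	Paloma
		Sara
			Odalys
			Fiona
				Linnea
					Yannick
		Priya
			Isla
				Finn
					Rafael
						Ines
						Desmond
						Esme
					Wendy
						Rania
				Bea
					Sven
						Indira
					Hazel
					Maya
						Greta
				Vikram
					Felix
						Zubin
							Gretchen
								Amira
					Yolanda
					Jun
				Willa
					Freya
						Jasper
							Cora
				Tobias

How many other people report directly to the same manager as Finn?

Finn reports to Isla. Isla's other direct reports are Bea, Vikram, Willa, Tobias — 4 peers.

4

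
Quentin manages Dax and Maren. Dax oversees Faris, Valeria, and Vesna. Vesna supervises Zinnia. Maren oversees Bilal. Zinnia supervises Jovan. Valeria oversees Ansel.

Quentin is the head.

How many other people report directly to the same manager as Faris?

Faris reports to Dax. Dax's other direct reports are Vesna, Valeria — 2 peers.

2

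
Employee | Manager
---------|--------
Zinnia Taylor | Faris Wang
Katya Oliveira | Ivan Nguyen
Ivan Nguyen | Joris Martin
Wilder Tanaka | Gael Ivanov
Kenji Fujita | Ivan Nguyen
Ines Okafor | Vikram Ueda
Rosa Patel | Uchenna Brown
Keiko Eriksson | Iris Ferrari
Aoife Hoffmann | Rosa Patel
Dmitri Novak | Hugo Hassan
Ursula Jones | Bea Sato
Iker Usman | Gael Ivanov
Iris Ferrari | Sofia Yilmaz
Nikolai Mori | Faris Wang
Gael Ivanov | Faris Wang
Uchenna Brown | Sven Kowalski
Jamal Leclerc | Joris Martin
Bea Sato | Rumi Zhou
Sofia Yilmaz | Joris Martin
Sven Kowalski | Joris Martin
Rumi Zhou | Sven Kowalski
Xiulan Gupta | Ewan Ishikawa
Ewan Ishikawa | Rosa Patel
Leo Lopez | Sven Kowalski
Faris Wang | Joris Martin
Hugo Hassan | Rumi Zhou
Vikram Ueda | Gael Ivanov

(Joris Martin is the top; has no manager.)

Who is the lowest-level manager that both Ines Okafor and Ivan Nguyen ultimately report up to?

Joris Martin

Ines Okafor's chain of managers is Vikram Ueda, Gael Ivanov, Faris Wang, Joris Martin. Ivan Nguyen's chain of managers is Joris Martin. The first manager that appears in both chains is Joris Martin.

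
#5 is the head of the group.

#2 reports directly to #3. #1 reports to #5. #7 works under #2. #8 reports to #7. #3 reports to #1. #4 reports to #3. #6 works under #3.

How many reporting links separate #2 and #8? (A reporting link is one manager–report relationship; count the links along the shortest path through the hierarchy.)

2

#8 is in #2's organization: the chain from #8 up to #2 is #8 → #7 → #2, which is 2 links.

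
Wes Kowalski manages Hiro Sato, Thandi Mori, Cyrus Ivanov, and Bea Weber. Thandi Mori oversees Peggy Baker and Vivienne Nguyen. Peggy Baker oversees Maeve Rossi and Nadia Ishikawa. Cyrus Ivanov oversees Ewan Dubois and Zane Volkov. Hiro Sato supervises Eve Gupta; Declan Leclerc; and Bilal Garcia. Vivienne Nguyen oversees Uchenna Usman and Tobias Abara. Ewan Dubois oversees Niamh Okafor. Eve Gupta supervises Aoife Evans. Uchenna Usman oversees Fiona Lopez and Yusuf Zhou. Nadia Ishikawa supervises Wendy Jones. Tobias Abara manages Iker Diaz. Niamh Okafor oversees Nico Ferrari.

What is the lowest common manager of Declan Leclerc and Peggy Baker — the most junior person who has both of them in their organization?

Declan Leclerc's chain of managers is Hiro Sato, Wes Kowalski. Peggy Baker's chain of managers is Thandi Mori, Wes Kowalski. The first manager that appears in both chains is Wes Kowalski.

Wes Kowalski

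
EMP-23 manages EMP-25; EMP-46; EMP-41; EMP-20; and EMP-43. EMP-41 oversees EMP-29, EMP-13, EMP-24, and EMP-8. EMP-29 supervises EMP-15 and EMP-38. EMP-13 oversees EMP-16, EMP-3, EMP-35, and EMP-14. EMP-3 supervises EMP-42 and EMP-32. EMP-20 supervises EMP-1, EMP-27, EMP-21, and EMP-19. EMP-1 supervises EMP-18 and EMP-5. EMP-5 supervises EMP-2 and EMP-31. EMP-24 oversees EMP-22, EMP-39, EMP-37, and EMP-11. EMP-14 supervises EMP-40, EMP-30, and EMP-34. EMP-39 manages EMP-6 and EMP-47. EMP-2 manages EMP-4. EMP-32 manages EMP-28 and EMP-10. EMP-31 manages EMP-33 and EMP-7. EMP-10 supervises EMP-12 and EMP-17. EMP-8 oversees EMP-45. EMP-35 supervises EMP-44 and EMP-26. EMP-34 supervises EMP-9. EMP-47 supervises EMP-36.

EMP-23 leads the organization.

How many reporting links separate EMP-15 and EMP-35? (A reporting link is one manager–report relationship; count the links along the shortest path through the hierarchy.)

4

EMP-15 is 2 levels below EMP-41, and EMP-35 is 2 levels below EMP-41 (their lowest common manager). The shortest path runs up from EMP-15 to EMP-41 and back down to EMP-35: 2 + 2 = 4 links.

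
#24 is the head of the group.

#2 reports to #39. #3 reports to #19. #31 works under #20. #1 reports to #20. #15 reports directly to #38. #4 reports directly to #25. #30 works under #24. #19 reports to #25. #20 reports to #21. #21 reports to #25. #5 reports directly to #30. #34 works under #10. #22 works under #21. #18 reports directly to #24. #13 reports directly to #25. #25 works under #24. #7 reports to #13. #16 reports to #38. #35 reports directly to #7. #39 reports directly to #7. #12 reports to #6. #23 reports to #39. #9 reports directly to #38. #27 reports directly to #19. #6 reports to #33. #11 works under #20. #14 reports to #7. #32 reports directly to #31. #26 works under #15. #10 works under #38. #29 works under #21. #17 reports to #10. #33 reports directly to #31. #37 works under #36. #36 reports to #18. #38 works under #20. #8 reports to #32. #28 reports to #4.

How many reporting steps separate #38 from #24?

4

Chain from #38 up to #24: #38 → #20 → #21 → #25 → #24. That is 4 steps up, so #38 is 4 levels below #24.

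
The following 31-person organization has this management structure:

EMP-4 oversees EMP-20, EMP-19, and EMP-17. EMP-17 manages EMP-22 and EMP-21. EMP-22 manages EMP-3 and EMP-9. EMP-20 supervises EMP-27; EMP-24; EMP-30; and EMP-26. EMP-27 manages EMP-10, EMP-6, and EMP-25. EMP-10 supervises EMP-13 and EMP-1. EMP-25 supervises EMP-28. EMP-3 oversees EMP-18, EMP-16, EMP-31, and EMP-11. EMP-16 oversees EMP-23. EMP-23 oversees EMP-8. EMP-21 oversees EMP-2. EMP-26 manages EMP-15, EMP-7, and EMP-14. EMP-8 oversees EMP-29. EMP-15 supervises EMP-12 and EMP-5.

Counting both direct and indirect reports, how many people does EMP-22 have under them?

9

EMP-22 directly manages EMP-3, EMP-9. Under EMP-3: EMP-11, EMP-31, EMP-16, EMP-23, EMP-8, EMP-29, EMP-18 (7). EMP-9 has no reports. So EMP-22's organization is 2 direct reports plus everyone under them: 8 + 1 = 9.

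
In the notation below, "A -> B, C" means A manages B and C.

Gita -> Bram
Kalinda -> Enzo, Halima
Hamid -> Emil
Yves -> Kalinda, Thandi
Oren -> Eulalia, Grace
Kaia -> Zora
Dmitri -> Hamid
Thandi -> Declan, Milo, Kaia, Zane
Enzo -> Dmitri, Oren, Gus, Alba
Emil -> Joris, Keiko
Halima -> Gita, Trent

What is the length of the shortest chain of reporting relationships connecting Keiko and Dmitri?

3

Keiko is in Dmitri's organization: the chain from Keiko up to Dmitri is Keiko → Emil → Hamid → Dmitri, which is 3 links.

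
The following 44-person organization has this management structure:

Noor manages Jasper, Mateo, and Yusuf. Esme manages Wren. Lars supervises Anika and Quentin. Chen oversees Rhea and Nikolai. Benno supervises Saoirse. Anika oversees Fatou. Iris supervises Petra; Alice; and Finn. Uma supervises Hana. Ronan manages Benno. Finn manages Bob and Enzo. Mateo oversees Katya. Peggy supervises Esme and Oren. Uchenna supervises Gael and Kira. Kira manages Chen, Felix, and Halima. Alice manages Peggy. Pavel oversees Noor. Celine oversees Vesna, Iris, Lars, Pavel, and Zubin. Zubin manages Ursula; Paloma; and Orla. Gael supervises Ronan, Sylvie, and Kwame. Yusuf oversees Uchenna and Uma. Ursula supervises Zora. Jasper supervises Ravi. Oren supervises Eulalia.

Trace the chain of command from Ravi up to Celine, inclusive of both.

Ravi reports to Jasper. Jasper reports to Noor. Noor reports to Pavel. Pavel reports to Celine. Celine is at the top.

Ravi -> Jasper -> Noor -> Pavel -> Celine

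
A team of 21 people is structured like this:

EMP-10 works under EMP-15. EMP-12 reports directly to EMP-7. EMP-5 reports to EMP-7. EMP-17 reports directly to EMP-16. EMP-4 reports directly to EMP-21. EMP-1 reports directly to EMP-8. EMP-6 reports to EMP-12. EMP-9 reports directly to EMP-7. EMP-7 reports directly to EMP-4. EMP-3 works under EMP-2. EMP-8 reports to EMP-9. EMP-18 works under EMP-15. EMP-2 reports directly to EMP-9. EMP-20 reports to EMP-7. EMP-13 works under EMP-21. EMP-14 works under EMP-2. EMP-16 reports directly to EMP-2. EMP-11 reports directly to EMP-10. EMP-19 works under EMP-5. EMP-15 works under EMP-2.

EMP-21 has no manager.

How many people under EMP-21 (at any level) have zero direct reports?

10

The people in EMP-21's organization with no one reporting to them are EMP-13, EMP-6, EMP-19, EMP-20, EMP-1, EMP-14, EMP-17, EMP-3, EMP-18, EMP-11. That is 10.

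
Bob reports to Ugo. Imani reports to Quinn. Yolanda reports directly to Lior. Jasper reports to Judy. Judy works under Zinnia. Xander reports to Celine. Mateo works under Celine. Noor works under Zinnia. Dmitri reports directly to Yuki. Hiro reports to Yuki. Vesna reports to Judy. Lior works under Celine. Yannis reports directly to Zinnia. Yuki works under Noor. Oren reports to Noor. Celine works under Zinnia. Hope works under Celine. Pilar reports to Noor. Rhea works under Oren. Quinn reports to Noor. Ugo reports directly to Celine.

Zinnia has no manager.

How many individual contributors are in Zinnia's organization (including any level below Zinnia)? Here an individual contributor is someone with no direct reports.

13

The people in Zinnia's organization with no one reporting to them are Vesna, Jasper, Hope, Mateo, Yolanda, Xander, Bob, Yannis, Dmitri, Hiro, Pilar, Rhea, Imani. That is 13.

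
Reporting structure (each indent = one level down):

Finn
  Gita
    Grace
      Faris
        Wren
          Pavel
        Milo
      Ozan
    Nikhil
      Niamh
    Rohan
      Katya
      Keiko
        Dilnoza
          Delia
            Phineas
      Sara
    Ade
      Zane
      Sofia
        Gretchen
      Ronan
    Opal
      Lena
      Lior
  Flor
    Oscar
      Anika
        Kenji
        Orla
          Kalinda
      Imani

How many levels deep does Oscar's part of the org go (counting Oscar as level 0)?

The longest chain under Oscar runs Oscar → Anika → Orla → Kalinda, which is 3 levels below Oscar.

3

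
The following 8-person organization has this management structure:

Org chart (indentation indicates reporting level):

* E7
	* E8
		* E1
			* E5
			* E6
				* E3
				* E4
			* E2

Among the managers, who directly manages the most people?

Direct-report counts: E7 has 1; E8 has 1; E1 has 3; E6 has 2. The largest is 3, held by E1.

E1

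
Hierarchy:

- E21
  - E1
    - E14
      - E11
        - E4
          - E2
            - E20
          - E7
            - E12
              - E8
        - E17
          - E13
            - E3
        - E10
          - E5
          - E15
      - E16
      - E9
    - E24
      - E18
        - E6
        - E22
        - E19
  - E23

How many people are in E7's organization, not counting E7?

2

E7 directly manages E12. Under E12: E8 (1). That's 2 in total.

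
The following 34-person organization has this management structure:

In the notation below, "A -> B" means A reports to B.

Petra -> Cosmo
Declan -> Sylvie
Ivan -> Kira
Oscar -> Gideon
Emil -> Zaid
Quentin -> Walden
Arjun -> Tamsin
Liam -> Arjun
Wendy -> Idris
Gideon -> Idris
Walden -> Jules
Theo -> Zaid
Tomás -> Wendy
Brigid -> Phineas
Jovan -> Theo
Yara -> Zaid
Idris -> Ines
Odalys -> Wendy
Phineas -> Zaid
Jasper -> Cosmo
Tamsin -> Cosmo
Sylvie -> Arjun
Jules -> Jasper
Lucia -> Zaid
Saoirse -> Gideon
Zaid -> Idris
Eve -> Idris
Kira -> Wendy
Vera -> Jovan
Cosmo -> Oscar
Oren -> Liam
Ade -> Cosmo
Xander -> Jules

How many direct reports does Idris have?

4

Idris directly manages Zaid, Gideon, Wendy, Eve. That is 4 direct reports.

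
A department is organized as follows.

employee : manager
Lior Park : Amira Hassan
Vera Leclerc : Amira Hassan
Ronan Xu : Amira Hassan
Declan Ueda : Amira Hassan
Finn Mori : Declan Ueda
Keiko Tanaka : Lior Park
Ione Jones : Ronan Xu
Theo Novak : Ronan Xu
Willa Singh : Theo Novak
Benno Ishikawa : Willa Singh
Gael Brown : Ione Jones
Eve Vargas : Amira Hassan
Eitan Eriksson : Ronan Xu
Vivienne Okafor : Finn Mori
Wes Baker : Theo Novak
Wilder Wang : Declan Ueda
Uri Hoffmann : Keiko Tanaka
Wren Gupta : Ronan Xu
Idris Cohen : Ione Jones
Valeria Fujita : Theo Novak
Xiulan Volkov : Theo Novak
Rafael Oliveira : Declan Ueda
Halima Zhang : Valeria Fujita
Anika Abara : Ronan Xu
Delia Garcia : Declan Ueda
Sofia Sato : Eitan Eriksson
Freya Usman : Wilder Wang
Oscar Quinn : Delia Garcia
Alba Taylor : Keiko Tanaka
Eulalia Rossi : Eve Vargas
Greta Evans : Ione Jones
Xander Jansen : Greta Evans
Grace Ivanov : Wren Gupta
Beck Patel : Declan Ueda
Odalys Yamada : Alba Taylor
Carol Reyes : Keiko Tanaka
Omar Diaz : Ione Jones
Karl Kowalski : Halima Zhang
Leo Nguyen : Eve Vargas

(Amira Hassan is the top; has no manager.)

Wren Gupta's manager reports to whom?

Wren Gupta reports to Ronan Xu, and Ronan Xu reports to Amira Hassan. So Wren Gupta's skip-level manager is Amira Hassan.

Amira Hassan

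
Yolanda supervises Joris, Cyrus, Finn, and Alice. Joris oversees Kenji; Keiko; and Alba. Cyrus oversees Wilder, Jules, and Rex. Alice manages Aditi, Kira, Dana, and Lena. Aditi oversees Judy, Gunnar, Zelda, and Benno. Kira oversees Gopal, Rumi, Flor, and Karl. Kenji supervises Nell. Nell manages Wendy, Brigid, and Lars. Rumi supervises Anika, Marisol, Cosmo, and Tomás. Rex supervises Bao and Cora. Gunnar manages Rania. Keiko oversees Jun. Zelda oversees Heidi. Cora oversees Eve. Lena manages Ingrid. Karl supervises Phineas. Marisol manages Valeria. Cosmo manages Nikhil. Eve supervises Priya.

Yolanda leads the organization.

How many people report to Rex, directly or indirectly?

4

Rex directly manages Cora, Bao. Under Cora: Eve, Priya (2). Bao has no reports. So Rex's organization is 2 direct reports plus everyone under them: 3 + 1 = 4.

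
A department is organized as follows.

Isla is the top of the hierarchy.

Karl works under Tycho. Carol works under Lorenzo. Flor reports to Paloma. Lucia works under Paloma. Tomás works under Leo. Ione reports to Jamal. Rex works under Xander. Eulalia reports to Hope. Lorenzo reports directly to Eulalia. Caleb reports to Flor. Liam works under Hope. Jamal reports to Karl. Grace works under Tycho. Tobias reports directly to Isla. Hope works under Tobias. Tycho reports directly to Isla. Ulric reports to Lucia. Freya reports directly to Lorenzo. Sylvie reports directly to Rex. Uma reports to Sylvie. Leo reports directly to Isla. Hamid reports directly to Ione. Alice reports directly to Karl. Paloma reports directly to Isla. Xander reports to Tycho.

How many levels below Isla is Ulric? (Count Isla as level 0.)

Chain from Ulric up to Isla: Ulric → Lucia → Paloma → Isla. That is 3 steps up, so Ulric is 3 levels below Isla.

3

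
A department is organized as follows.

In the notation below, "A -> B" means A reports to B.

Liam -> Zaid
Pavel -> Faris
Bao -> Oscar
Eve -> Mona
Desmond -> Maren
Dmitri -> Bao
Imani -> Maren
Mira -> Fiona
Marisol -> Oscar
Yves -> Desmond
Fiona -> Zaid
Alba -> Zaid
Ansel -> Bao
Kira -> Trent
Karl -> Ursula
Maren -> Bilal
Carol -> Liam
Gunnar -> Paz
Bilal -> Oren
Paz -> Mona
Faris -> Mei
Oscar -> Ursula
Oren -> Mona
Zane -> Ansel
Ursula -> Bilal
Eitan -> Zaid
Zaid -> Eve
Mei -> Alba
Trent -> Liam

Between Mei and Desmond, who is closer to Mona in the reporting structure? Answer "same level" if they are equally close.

same level

Both Mei and Desmond are 4 levels below Mona.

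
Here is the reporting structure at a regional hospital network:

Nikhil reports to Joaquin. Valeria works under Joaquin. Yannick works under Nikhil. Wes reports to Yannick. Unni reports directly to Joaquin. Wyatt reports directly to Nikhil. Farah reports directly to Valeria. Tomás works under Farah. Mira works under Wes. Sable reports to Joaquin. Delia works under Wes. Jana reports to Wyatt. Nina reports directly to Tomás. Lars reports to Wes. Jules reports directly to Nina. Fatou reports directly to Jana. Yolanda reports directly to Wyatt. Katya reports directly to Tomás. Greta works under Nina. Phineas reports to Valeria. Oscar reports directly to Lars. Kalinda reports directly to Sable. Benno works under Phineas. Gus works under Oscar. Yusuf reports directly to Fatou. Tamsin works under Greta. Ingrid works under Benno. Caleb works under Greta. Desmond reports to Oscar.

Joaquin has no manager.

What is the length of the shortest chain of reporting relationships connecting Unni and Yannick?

Unni is 1 level below Joaquin, and Yannick is 2 levels below Joaquin (their lowest common manager). The shortest path runs up from Unni to Joaquin and back down to Yannick: 1 + 2 = 3 links.

3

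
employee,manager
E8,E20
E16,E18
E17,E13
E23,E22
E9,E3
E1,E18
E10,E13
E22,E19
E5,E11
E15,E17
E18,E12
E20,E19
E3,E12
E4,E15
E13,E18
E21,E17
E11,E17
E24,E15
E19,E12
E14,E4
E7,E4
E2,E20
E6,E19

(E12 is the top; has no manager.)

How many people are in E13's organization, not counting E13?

10

E13 directly manages E17, E10. Under E17: E21, E11, E5, E15, E24, E4, E7, E14 (8). E10 has no reports. So E13's organization is 2 direct reports plus everyone under them: 9 + 1 = 10.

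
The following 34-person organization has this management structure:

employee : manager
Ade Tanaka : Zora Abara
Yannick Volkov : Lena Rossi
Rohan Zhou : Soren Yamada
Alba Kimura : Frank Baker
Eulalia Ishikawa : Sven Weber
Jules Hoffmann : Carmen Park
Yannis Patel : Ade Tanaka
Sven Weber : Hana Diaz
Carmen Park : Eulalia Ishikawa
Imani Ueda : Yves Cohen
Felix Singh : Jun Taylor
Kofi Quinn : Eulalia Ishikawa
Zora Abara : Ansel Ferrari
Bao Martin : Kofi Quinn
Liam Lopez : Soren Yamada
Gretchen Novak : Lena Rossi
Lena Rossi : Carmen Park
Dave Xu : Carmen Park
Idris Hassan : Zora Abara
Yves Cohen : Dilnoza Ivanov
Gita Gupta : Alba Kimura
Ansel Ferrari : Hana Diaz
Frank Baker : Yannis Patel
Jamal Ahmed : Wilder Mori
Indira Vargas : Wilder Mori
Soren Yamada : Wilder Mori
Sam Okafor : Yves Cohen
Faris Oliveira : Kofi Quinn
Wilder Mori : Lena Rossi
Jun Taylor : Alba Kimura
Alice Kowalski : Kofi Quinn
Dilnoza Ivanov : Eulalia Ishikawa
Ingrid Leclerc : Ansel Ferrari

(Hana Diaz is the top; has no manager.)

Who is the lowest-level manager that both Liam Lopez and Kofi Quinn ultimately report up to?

Liam Lopez's chain of managers is Soren Yamada, Wilder Mori, Lena Rossi, Carmen Park, Eulalia Ishikawa, Sven Weber, Hana Diaz. Kofi Quinn's chain of managers is Eulalia Ishikawa, Sven Weber, Hana Diaz. The first manager that appears in both chains is Eulalia Ishikawa.

Eulalia Ishikawa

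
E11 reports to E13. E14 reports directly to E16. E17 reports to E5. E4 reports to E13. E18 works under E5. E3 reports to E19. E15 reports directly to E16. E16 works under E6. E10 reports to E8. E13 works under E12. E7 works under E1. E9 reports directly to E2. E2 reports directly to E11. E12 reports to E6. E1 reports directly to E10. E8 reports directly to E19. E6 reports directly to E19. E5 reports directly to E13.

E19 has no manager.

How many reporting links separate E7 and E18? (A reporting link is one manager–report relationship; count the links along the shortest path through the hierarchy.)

9

E7 is 4 levels below E19, and E18 is 5 levels below E19 (their lowest common manager). The shortest path runs up from E7 to E19 and back down to E18: 4 + 5 = 9 links.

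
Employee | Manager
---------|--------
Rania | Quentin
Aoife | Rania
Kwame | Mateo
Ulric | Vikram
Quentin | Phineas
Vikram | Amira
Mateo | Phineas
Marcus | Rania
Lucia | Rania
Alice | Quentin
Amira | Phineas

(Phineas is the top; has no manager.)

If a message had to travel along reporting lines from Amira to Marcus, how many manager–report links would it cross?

Amira is 1 level below Phineas, and Marcus is 3 levels below Phineas (their lowest common manager). The shortest path runs up from Amira to Phineas and back down to Marcus: 1 + 3 = 4 links.

4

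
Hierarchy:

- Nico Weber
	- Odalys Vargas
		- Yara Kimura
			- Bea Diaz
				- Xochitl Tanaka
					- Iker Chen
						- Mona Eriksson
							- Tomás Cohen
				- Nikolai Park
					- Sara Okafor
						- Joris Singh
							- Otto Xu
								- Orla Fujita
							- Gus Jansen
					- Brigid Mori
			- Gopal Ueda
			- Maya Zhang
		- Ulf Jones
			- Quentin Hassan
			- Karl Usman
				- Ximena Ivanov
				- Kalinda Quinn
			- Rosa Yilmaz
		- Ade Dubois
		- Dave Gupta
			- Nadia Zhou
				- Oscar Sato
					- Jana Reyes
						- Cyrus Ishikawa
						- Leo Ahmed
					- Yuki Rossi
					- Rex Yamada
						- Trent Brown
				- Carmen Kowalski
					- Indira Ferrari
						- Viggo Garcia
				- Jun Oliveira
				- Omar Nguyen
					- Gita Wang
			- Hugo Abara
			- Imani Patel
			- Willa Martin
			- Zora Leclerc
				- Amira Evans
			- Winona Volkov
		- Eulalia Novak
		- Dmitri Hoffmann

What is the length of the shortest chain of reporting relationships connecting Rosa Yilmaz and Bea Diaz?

4

Rosa Yilmaz is 2 levels below Odalys Vargas, and Bea Diaz is 2 levels below Odalys Vargas (their lowest common manager). The shortest path runs up from Rosa Yilmaz to Odalys Vargas and back down to Bea Diaz: 2 + 2 = 4 links.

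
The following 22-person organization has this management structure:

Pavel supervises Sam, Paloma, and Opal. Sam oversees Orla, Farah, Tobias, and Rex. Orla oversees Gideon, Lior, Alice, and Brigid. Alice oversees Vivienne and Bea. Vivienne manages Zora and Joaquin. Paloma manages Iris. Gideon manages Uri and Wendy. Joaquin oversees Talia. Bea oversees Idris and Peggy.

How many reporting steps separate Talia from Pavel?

6

Chain from Talia up to Pavel: Talia → Joaquin → Vivienne → Alice → Orla → Sam → Pavel. That is 6 steps up, so Talia is 6 levels below Pavel.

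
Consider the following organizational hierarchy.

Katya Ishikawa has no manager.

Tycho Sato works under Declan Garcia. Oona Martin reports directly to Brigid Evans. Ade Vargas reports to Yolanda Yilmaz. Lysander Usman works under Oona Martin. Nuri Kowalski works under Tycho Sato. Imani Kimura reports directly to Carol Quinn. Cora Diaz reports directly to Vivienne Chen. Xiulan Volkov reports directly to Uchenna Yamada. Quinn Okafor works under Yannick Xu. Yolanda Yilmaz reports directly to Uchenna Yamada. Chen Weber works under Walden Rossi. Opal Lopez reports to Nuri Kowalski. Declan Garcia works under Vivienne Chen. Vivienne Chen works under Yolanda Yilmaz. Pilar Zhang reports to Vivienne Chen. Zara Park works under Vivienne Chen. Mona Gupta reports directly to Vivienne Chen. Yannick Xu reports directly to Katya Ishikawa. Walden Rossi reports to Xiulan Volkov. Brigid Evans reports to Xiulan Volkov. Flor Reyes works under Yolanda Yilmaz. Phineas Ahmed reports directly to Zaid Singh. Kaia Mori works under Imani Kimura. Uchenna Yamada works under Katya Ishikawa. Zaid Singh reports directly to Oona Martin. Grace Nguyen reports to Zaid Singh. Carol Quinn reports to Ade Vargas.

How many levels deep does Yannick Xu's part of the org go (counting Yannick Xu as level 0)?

The longest chain under Yannick Xu runs Yannick Xu → Quinn Okafor, which is 1 level below Yannick Xu.

1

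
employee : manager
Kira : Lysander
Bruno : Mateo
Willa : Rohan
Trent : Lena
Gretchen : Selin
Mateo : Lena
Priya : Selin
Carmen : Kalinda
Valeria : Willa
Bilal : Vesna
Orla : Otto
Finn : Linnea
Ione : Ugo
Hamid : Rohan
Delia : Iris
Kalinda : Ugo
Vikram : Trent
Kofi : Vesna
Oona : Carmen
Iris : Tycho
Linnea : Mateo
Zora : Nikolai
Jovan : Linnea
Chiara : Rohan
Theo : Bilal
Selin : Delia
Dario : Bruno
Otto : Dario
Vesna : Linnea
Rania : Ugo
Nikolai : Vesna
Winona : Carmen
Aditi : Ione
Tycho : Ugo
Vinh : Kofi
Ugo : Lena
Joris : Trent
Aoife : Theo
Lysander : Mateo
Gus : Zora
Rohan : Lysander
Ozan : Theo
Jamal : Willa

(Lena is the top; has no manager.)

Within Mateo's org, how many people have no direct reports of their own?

The people in Mateo's organization with no one reporting to them are Jovan, Finn, Gus, Vinh, Aoife, Ozan, Orla, Kira, Hamid, Chiara, Jamal, Valeria. That is 12.

12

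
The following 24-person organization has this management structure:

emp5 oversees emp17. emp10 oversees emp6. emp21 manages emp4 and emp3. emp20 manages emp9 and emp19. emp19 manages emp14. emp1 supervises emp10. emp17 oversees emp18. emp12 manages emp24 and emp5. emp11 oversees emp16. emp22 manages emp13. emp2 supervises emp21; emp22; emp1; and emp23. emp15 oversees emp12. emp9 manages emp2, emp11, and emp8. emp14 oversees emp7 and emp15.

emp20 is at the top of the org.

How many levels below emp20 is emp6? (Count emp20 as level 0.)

Chain from emp6 up to emp20: emp6 → emp10 → emp1 → emp2 → emp9 → emp20. That is 5 steps up, so emp6 is 5 levels below emp20.

5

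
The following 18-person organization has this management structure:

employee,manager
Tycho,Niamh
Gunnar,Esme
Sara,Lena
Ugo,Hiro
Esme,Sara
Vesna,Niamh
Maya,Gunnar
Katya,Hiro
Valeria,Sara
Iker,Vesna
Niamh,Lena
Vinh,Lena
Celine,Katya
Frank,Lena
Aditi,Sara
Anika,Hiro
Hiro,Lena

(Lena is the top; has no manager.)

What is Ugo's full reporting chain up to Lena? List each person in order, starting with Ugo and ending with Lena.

Ugo -> Hiro -> Lena

Ugo reports to Hiro. Hiro reports to Lena. Lena is at the top.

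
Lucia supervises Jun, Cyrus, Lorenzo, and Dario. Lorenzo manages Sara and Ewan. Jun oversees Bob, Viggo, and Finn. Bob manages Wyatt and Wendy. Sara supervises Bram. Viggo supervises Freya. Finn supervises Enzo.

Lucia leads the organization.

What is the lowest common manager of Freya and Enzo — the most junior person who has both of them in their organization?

Freya's chain of managers is Viggo, Jun, Lucia. Enzo's chain of managers is Finn, Jun, Lucia. The first manager that appears in both chains is Jun.

Jun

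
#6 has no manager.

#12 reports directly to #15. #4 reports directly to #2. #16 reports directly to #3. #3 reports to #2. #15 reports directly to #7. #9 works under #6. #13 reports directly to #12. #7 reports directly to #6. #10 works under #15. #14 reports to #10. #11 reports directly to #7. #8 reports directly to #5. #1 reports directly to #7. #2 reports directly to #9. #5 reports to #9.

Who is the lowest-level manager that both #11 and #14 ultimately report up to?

#11's chain of managers is #7, #6. #14's chain of managers is #10, #15, #7, #6. The first manager that appears in both chains is #7.

#7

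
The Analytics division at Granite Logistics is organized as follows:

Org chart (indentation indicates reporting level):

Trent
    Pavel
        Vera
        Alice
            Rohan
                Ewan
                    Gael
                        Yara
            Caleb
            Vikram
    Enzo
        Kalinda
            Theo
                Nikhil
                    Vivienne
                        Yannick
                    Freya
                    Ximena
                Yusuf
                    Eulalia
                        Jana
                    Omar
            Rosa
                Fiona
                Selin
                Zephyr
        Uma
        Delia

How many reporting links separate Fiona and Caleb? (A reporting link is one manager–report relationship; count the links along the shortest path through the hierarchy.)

7

Fiona is 4 levels below Trent, and Caleb is 3 levels below Trent (their lowest common manager). The shortest path runs up from Fiona to Trent and back down to Caleb: 4 + 3 = 7 links.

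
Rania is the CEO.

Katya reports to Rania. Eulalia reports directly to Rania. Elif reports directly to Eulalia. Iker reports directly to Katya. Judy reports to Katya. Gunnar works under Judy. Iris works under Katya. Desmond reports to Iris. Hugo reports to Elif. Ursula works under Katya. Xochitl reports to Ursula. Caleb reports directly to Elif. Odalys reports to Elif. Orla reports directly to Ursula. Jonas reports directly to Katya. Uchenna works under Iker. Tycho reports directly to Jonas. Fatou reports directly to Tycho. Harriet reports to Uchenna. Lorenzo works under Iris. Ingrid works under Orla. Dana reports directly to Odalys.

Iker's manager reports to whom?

Rania

Iker reports to Katya, and Katya reports to Rania. So Iker's skip-level manager is Rania.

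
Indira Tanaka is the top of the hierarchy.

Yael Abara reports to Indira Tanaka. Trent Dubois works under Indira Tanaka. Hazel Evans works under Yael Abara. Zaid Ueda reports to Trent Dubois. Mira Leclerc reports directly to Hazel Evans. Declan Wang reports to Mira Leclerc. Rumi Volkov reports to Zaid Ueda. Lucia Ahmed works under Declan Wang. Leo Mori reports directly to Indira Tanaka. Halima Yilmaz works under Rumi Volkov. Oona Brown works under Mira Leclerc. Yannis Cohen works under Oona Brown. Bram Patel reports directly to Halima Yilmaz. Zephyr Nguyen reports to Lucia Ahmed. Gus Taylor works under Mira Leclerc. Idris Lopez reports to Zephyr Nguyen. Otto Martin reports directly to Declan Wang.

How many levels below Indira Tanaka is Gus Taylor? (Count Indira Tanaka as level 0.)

Chain from Gus Taylor up to Indira Tanaka: Gus Taylor → Mira Leclerc → Hazel Evans → Yael Abara → Indira Tanaka. That is 4 steps up, so Gus Taylor is 4 levels below Indira Tanaka.

4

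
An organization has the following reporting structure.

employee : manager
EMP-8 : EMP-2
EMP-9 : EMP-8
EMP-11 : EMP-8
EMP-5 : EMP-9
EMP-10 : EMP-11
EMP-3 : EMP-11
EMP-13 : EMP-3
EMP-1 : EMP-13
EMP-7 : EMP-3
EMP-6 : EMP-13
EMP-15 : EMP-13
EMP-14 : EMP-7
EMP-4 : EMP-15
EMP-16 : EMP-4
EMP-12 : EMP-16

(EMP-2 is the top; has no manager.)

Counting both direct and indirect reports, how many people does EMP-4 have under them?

2

EMP-4 directly manages EMP-16. Under EMP-16: EMP-12 (1). That's 2 in total.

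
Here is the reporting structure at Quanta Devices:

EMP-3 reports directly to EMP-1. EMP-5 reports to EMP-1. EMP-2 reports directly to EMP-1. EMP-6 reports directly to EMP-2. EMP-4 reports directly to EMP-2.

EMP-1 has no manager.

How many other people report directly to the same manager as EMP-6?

EMP-6 reports to EMP-2. EMP-2's other direct reports are EMP-4 — 1 peer.

1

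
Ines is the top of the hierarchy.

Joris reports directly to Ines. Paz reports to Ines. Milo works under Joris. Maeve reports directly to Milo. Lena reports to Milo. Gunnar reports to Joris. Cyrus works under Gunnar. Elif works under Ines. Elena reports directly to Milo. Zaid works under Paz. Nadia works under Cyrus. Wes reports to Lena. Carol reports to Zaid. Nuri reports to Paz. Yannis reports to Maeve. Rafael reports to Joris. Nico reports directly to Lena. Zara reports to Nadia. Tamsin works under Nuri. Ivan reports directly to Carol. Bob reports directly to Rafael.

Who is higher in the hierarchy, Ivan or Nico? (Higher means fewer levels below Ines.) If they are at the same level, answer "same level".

Both Ivan and Nico are 4 levels below Ines.

same level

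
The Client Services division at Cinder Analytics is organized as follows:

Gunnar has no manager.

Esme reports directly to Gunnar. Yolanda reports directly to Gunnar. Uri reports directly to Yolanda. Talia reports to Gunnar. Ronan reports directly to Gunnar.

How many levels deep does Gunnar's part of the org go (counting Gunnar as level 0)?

The longest chain under Gunnar runs Gunnar → Yolanda → Uri, which is 2 levels below Gunnar.

2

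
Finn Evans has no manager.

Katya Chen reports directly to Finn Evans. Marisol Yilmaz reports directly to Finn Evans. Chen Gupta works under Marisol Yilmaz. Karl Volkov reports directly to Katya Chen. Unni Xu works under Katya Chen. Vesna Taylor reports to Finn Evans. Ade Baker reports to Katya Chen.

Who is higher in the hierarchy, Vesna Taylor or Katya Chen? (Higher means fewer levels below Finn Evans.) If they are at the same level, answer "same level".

Both Vesna Taylor and Katya Chen are 1 level below Finn Evans.

same level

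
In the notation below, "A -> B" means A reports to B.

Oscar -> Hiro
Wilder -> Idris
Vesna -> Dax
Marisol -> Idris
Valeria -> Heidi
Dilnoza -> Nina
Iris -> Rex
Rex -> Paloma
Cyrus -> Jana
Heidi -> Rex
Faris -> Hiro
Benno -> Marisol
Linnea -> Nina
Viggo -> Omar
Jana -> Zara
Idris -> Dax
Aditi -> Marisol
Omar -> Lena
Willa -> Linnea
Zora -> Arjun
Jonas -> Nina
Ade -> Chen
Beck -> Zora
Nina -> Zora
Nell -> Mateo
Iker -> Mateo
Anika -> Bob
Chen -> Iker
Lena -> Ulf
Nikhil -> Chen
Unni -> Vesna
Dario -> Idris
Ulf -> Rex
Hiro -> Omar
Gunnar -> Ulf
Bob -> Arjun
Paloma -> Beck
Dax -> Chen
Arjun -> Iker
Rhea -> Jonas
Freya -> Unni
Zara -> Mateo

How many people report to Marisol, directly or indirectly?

2

Marisol directly manages Aditi, Benno. Aditi has no reports. Benno has no reports. So Marisol's organization is 2 direct reports plus everyone under them: 1 + 1 = 2.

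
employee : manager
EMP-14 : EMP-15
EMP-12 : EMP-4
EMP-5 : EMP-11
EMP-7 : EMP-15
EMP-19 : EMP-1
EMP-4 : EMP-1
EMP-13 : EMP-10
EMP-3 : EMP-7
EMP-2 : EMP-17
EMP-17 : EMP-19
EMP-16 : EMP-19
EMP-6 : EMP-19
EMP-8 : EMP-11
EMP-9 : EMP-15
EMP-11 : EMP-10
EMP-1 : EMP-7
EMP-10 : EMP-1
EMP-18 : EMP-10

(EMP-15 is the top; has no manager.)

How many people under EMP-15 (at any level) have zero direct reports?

11

The people in EMP-15's organization with no one reporting to them are EMP-9, EMP-14, EMP-3, EMP-12, EMP-18, EMP-5, EMP-8, EMP-13, EMP-2, EMP-6, EMP-16. That is 11.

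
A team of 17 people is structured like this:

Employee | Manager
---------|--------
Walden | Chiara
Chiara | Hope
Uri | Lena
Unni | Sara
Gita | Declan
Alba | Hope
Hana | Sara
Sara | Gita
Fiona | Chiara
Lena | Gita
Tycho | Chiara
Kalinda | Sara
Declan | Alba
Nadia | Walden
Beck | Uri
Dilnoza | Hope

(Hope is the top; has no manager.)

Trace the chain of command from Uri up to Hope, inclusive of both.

Uri -> Lena -> Gita -> Declan -> Alba -> Hope

Uri reports to Lena. Lena reports to Gita. Gita reports to Declan. Declan reports to Alba. Alba reports to Hope. Hope is at the top.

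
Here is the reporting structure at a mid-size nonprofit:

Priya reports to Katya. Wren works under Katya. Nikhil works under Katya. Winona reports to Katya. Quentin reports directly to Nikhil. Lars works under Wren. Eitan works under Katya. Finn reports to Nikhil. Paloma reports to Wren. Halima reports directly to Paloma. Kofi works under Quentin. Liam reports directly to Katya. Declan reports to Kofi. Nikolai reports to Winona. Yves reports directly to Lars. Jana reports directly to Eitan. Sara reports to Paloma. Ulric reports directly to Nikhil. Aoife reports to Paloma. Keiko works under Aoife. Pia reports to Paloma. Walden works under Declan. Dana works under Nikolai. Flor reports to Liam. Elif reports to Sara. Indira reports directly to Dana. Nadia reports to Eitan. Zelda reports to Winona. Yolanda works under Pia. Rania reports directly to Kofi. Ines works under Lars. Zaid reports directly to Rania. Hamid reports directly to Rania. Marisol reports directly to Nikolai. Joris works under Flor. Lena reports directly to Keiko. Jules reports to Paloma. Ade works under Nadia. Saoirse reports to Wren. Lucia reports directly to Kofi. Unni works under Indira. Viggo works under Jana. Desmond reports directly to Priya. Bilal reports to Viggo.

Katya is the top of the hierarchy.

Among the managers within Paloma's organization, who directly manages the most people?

Direct-report counts within Paloma's organization: Paloma has 5; Pia has 1; Aoife has 1; Keiko has 1; Sara has 1. The largest is 5, held by Paloma.

Paloma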